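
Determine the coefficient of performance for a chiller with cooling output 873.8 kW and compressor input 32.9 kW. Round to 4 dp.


COP = 873.8 / 32.9 = 26.5593

26.5593


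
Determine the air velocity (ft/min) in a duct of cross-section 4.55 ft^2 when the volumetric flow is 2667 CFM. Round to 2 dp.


V = 2667 / 4.55 = 586.15 ft/min

586.15 ft/min


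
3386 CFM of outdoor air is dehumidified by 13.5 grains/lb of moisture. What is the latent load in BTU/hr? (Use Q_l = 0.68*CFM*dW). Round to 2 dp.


Q = 0.68 * 3386 * 13.5 = 31083.48 BTU/hr

31083.48 BTU/hr


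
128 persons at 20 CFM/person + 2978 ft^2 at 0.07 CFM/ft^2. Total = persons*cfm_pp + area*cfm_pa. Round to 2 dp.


Total = 128*20 + 2978*0.07 = 2768.46 CFM

2768.46 CFM


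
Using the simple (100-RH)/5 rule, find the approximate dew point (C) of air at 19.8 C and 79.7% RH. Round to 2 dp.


Td = 19.8 - (100-79.7)/5 = 15.74 C

15.74 C


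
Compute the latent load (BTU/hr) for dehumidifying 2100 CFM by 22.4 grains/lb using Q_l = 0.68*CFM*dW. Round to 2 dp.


Q = 0.68 * 2100 * 22.4 = 31987.20 BTU/hr

31987.20 BTU/hr


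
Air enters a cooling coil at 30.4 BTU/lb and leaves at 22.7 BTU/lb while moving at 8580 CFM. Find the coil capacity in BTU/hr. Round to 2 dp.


Q = 4.5 * 8580 * (30.4 - 22.7) = 297297.00 BTU/hr

297297.00 BTU/hr


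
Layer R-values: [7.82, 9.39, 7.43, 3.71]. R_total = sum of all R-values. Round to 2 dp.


R_total = 7.82 + 9.39 + 7.43 + 3.71 = 28.35

28.35


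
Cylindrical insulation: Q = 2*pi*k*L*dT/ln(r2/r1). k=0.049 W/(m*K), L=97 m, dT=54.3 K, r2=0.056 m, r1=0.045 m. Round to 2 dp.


Q = 2*pi*0.049*97*54.3/ln(0.056/0.045) = 7415.15 W

7415.15 W


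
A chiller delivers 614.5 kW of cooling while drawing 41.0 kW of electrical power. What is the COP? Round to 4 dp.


COP = 614.5 / 41.0 = 14.9878

14.9878


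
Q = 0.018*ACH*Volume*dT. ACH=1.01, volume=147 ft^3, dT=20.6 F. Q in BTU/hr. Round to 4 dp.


Q = 0.018 * 1.01 * 147 * 20.6 = 55.0527 BTU/hr

55.0527 BTU/hr


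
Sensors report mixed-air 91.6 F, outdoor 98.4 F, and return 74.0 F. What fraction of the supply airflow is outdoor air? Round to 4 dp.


frac = (91.6 - 74.0) / (98.4 - 74.0) = 0.7213

0.7213


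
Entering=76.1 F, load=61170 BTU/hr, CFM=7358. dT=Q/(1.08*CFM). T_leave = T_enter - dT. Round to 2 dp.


dT = 61170/(1.08*7358) = 7.6976
T_leave = 76.1 - 7.6976 = 68.40 F

68.40 F


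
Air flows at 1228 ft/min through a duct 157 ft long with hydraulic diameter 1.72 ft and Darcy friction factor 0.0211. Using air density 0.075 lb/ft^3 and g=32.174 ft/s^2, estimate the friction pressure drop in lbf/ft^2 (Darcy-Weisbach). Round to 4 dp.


v_fps = 1228/60 = 20.4667 ft/s
dp = 0.0211*(157/1.72)*0.075*20.4667^2/(2*32.174) = 0.9403 lbf/ft^2

0.9403 lbf/ft^2


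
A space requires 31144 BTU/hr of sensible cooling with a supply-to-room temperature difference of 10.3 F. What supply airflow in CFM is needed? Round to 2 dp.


CFM = 31144 / (1.08 * 10.3) = 2799.71

2799.71 CFM


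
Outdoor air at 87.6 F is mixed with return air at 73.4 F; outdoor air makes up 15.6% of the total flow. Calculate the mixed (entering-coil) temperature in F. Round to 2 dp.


T_mix = 73.4 + (15.6/100)*(87.6-73.4) = 75.62 F

75.62 F


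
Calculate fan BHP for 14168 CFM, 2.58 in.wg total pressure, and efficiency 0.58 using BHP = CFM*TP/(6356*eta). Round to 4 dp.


BHP = 14168 * 2.58 / (6356 * 0.58) = 9.9155 hp

9.9155 hp


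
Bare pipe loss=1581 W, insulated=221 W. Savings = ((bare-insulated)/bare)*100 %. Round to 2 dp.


Savings = ((1581-221)/1581)*100 = 86.02 %

86.02 %


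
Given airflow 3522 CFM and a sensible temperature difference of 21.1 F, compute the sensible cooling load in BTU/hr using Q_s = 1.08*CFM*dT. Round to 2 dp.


Q = 1.08 * 3522 * 21.1 = 80259.34 BTU/hr

80259.34 BTU/hr


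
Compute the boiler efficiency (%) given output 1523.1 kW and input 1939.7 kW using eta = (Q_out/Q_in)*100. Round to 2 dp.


eta = (1523.1/1939.7)*100 = 78.52 %

78.52 %


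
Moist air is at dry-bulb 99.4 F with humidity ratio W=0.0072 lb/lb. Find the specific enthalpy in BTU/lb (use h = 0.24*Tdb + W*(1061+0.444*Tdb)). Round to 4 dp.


h = 0.24*99.4 + 0.0072*(1061+0.444*99.4) = 31.8130 BTU/lb

31.8130 BTU/lb


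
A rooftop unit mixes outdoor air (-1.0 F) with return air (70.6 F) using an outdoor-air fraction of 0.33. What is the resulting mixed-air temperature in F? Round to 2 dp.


T_mix = 0.33*(-1.0) + 0.67*70.6 = 46.97 F

46.97 F


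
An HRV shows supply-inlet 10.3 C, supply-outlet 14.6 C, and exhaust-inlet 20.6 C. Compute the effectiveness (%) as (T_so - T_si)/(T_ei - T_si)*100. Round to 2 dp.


eff = (14.6-10.3)/(20.6-10.3)*100 = 41.75 %

41.75 %


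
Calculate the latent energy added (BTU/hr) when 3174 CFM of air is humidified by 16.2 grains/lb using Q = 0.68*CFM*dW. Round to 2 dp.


Q = 0.68 * 3174 * 16.2 = 34964.78 BTU/hr

34964.78 BTU/hr


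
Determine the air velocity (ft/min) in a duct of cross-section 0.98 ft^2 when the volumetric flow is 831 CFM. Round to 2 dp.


V = 831 / 0.98 = 847.96 ft/min

847.96 ft/min


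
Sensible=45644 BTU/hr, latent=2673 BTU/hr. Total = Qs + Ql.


Qt = 45644 + 2673 = 48317 BTU/hr

48317 BTU/hr


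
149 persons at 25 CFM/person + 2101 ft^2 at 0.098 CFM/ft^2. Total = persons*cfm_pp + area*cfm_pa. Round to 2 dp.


Total = 149*25 + 2101*0.098 = 3930.90 CFM

3930.90 CFM


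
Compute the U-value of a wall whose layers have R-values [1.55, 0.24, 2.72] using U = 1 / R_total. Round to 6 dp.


R_total = 1.55 + 0.24 + 2.72 = 4.51
U = 1/4.51 = 0.221729

0.221729


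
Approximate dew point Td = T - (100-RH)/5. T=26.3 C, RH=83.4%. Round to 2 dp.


Td = 26.3 - (100-83.4)/5 = 22.98 C

22.98 C


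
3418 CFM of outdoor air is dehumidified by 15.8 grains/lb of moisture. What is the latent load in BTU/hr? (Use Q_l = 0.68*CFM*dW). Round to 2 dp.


Q = 0.68 * 3418 * 15.8 = 36722.99 BTU/hr

36722.99 BTU/hr


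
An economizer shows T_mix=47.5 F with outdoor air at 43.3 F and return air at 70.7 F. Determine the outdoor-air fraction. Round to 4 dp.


frac = (47.5 - 70.7) / (43.3 - 70.7) = 0.8467

0.8467


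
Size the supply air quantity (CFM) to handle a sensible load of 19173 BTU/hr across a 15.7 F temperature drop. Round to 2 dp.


CFM = 19173 / (1.08 * 15.7) = 1130.75

1130.75 CFM


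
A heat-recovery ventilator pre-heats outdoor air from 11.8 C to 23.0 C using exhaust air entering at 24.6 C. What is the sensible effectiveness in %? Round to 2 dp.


eff = (23.0-11.8)/(24.6-11.8)*100 = 87.50 %

87.50 %


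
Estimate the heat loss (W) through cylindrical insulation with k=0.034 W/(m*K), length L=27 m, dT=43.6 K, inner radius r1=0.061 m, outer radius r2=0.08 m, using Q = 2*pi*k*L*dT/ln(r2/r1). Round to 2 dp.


Q = 2*pi*0.034*27*43.6/ln(0.08/0.061) = 927.46 W

927.46 W


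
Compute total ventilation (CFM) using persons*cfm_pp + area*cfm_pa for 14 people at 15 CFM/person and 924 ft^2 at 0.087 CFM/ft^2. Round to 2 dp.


Total = 14*15 + 924*0.087 = 290.39 CFM

290.39 CFM


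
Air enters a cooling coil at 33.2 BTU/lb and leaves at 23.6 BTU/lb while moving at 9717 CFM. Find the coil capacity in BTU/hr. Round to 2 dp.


Q = 4.5 * 9717 * (33.2 - 23.6) = 419774.40 BTU/hr

419774.40 BTU/hr


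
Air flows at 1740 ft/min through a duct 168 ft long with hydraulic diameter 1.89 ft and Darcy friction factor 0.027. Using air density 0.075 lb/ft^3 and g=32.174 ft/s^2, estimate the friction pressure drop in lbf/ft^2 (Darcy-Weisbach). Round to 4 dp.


v_fps = 1740/60 = 29.0 ft/s
dp = 0.027*(168/1.89)*0.075*29.0^2/(2*32.174) = 2.3525 lbf/ft^2

2.3525 lbf/ft^2


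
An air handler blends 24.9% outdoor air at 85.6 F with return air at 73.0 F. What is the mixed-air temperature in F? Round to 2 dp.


T_mix = 73.0 + (24.9/100)*(85.6-73.0) = 76.14 F

76.14 F


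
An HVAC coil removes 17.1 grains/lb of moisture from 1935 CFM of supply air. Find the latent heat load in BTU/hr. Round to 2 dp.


Q = 0.68 * 1935 * 17.1 = 22500.18 BTU/hr

22500.18 BTU/hr


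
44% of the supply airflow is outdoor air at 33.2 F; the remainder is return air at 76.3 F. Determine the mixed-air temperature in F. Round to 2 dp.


T_mix = 0.44*33.2 + 0.56*76.3 = 57.34 F

57.34 F


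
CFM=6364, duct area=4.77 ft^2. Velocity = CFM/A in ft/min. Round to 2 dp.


V = 6364 / 4.77 = 1334.17 ft/min

1334.17 ft/min


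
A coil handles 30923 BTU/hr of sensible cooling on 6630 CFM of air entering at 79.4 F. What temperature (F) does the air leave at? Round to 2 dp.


dT = 30923/(1.08*6630) = 4.3186
T_leave = 79.4 - 4.3186 = 75.08 F

75.08 F


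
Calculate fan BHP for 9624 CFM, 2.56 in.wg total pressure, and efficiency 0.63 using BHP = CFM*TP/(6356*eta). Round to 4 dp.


BHP = 9624 * 2.56 / (6356 * 0.63) = 6.1528 hp

6.1528 hp


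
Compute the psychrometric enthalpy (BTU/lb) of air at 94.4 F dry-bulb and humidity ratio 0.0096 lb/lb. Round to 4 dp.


h = 0.24*94.4 + 0.0096*(1061+0.444*94.4) = 33.2440 BTU/lb

33.2440 BTU/lb


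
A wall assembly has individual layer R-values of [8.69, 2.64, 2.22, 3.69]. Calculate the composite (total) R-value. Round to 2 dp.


R_total = 8.69 + 2.64 + 2.22 + 3.69 = 17.24

17.24


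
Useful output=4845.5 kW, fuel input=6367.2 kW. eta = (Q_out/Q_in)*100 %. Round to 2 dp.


eta = (4845.5/6367.2)*100 = 76.10 %

76.10 %


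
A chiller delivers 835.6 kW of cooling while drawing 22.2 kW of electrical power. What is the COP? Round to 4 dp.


COP = 835.6 / 22.2 = 37.6396

37.6396


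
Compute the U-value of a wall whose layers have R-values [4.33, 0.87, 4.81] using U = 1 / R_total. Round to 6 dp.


R_total = 4.33 + 0.87 + 4.81 = 10.01
U = 1/10.01 = 0.099900

0.099900


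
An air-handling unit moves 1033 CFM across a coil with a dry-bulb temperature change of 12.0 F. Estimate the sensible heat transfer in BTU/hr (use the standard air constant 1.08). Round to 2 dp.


Q = 1.08 * 1033 * 12.0 = 13387.68 BTU/hr

13387.68 BTU/hr


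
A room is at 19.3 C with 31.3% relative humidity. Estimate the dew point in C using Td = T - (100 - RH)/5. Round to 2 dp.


Td = 19.3 - (100-31.3)/5 = 5.56 C

5.56 C


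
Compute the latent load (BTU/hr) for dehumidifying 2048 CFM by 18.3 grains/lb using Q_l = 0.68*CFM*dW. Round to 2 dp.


Q = 0.68 * 2048 * 18.3 = 25485.31 BTU/hr

25485.31 BTU/hr


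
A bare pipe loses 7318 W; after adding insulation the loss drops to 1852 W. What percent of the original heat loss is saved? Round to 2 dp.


Savings = ((7318-1852)/7318)*100 = 74.69 %

74.69 %


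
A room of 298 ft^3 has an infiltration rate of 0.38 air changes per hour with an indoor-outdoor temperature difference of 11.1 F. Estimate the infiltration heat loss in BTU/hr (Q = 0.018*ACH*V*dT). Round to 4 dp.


Q = 0.018 * 0.38 * 298 * 11.1 = 22.6254 BTU/hr

22.6254 BTU/hr


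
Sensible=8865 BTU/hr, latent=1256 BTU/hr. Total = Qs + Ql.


Qt = 8865 + 1256 = 10121 BTU/hr

10121 BTU/hr


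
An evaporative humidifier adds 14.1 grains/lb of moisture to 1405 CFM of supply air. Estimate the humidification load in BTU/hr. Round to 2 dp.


Q = 0.68 * 1405 * 14.1 = 13471.14 BTU/hr

13471.14 BTU/hr


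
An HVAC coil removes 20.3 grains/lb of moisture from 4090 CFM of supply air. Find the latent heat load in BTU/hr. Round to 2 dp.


Q = 0.68 * 4090 * 20.3 = 56458.36 BTU/hr

56458.36 BTU/hr


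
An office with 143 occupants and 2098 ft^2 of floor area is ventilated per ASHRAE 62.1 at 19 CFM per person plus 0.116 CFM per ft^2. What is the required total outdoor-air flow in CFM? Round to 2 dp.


Total = 143*19 + 2098*0.116 = 2960.37 CFM

2960.37 CFM


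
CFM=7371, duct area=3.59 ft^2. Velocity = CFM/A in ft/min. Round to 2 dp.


V = 7371 / 3.59 = 2053.20 ft/min

2053.20 ft/min


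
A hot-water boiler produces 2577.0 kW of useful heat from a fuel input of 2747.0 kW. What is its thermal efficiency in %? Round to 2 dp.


eta = (2577.0/2747.0)*100 = 93.81 %

93.81 %


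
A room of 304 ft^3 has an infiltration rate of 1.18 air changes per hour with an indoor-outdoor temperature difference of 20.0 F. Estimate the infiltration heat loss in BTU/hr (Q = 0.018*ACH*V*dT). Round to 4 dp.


Q = 0.018 * 1.18 * 304 * 20.0 = 129.1392 BTU/hr

129.1392 BTU/hr


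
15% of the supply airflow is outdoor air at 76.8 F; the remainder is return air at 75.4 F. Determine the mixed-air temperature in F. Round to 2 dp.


T_mix = 0.15*76.8 + 0.85*75.4 = 75.61 F

75.61 F


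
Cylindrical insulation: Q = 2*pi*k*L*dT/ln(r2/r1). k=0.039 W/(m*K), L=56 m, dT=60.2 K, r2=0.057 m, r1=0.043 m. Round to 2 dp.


Q = 2*pi*0.039*56*60.2/ln(0.057/0.043) = 2930.96 W

2930.96 W


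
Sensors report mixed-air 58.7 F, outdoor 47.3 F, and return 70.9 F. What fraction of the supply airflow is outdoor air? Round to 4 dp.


frac = (58.7 - 70.9) / (47.3 - 70.9) = 0.5169

0.5169


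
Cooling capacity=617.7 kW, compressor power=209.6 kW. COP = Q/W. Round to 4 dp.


COP = 617.7 / 209.6 = 2.9470

2.9470


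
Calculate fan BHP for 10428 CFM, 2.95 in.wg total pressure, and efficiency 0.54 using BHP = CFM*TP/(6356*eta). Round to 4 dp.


BHP = 10428 * 2.95 / (6356 * 0.54) = 8.9628 hp

8.9628 hp


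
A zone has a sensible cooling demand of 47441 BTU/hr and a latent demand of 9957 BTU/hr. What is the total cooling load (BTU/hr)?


Qt = 47441 + 9957 = 57398 BTU/hr

57398 BTU/hr


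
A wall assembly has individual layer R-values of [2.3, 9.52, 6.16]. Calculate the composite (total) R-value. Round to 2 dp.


R_total = 2.3 + 9.52 + 6.16 = 17.98

17.98


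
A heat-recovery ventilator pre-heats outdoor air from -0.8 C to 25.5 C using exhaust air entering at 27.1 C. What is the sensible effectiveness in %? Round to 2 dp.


eff = (25.5-(-0.8))/(27.1-(-0.8))*100 = 94.27 %

94.27 %


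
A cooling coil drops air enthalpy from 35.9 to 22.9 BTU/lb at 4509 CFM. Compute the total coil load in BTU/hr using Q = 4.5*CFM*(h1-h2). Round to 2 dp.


Q = 4.5 * 4509 * (35.9 - 22.9) = 263776.50 BTU/hr

263776.50 BTU/hr


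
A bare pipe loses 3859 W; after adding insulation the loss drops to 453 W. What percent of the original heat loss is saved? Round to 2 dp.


Savings = ((3859-453)/3859)*100 = 88.26 %

88.26 %


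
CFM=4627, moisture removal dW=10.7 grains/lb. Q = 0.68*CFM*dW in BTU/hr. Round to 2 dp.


Q = 0.68 * 4627 * 10.7 = 33666.05 BTU/hr

33666.05 BTU/hr


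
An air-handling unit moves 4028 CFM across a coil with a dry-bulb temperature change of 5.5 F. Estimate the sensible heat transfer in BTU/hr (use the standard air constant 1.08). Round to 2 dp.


Q = 1.08 * 4028 * 5.5 = 23926.32 BTU/hr

23926.32 BTU/hr


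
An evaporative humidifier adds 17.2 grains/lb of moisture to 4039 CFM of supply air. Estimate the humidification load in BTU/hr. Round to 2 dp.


Q = 0.68 * 4039 * 17.2 = 47240.14 BTU/hr

47240.14 BTU/hr


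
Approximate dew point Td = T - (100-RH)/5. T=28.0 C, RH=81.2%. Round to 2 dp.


Td = 28.0 - (100-81.2)/5 = 24.24 C

24.24 C


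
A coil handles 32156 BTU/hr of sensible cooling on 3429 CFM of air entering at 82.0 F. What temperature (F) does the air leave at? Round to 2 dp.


dT = 32156/(1.08*3429) = 8.6830
T_leave = 82.0 - 8.6830 = 73.32 F

73.32 F


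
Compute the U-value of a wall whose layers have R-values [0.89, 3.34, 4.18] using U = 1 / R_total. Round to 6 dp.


R_total = 0.89 + 3.34 + 4.18 = 8.41
U = 1/8.41 = 0.118906

0.118906


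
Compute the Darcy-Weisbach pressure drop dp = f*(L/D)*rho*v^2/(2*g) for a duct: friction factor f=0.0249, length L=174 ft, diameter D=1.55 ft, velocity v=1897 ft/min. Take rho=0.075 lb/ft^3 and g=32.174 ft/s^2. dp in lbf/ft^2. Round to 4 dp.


v_fps = 1897/60 = 31.6167 ft/s
dp = 0.0249*(174/1.55)*0.075*31.6167^2/(2*32.174) = 3.2567 lbf/ft^2

3.2567 lbf/ft^2


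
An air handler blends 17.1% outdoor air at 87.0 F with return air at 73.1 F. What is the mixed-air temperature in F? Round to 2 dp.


T_mix = 73.1 + (17.1/100)*(87.0-73.1) = 75.48 F

75.48 F


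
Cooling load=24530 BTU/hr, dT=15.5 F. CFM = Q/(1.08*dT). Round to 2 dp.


CFM = 24530 / (1.08 * 15.5) = 1465.35

1465.35 CFM


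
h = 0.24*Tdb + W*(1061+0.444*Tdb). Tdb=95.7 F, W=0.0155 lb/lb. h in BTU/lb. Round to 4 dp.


h = 0.24*95.7 + 0.0155*(1061+0.444*95.7) = 40.0721 BTU/lb

40.0721 BTU/lb


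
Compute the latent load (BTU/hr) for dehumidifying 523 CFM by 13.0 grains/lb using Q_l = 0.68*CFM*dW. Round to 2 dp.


Q = 0.68 * 523 * 13.0 = 4623.32 BTU/hr

4623.32 BTU/hr


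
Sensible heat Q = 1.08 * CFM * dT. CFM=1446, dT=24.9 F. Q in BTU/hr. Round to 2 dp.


Q = 1.08 * 1446 * 24.9 = 38885.83 BTU/hr

38885.83 BTU/hr


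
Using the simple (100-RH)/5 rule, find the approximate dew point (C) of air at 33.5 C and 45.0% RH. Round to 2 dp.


Td = 33.5 - (100-45.0)/5 = 22.50 C

22.50 C


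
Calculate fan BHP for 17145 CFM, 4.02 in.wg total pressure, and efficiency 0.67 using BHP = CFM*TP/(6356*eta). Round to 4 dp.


BHP = 17145 * 4.02 / (6356 * 0.67) = 16.1847 hp

16.1847 hp


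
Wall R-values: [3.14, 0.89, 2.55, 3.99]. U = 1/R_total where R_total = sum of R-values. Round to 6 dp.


R_total = 3.14 + 0.89 + 2.55 + 3.99 = 10.57
U = 1/10.57 = 0.094607

0.094607


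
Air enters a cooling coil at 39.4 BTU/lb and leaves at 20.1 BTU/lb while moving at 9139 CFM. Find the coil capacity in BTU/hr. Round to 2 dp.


Q = 4.5 * 9139 * (39.4 - 20.1) = 793722.15 BTU/hr

793722.15 BTU/hr


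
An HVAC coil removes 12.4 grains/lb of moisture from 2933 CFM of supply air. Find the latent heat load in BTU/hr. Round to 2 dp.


Q = 0.68 * 2933 * 12.4 = 24731.06 BTU/hr

24731.06 BTU/hr


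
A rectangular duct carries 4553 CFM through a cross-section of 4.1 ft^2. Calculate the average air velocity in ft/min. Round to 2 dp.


V = 4553 / 4.1 = 1110.49 ft/min

1110.49 ft/min


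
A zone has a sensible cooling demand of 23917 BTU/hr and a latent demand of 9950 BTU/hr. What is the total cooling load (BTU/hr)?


Qt = 23917 + 9950 = 33867 BTU/hr

33867 BTU/hr


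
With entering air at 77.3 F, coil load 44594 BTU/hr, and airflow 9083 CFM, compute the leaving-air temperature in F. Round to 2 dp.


dT = 44594/(1.08*9083) = 4.5459
T_leave = 77.3 - 4.5459 = 72.75 F

72.75 F


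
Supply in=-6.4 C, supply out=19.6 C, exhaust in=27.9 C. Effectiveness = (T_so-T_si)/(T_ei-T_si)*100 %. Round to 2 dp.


eff = (19.6-(-6.4))/(27.9-(-6.4))*100 = 75.80 %

75.80 %


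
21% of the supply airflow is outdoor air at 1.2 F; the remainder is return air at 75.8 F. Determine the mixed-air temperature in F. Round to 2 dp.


T_mix = 0.21*1.2 + 0.79*75.8 = 60.13 F

60.13 F


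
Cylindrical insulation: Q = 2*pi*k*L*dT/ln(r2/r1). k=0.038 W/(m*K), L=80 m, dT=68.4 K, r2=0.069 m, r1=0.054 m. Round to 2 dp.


Q = 2*pi*0.038*80*68.4/ln(0.069/0.054) = 5329.99 W

5329.99 W


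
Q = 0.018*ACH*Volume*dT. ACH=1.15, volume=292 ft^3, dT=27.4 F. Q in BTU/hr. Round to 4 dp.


Q = 0.018 * 1.15 * 292 * 27.4 = 165.6166 BTU/hr

165.6166 BTU/hr


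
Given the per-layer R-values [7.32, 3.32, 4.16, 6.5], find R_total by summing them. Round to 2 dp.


R_total = 7.32 + 3.32 + 4.16 + 6.5 = 21.30

21.30


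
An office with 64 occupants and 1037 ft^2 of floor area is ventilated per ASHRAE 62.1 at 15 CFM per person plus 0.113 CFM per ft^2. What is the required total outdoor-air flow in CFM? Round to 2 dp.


Total = 64*15 + 1037*0.113 = 1077.18 CFM

1077.18 CFM


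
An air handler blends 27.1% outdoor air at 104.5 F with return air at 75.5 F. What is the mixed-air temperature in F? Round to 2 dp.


T_mix = 75.5 + (27.1/100)*(104.5-75.5) = 83.36 F

83.36 F


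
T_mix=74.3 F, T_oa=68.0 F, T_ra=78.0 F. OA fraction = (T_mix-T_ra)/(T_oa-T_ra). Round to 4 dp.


frac = (74.3 - 78.0) / (68.0 - 78.0) = 0.3700

0.3700


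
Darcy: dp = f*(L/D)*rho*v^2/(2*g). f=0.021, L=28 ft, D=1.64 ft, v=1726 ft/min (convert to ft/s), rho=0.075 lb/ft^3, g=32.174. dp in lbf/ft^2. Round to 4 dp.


v_fps = 1726/60 = 28.7667 ft/s
dp = 0.021*(28/1.64)*0.075*28.7667^2/(2*32.174) = 0.3458 lbf/ft^2

0.3458 lbf/ft^2


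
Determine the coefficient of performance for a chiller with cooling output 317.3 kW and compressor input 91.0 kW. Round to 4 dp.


COP = 317.3 / 91.0 = 3.4868

3.4868


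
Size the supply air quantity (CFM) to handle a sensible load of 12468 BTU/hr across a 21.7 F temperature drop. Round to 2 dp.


CFM = 12468 / (1.08 * 21.7) = 532.00

532.00 CFM


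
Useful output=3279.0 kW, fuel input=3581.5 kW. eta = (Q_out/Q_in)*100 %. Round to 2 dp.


eta = (3279.0/3581.5)*100 = 91.55 %

91.55 %


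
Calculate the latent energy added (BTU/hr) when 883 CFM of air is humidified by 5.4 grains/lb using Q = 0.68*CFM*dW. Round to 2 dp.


Q = 0.68 * 883 * 5.4 = 3242.38 BTU/hr

3242.38 BTU/hr


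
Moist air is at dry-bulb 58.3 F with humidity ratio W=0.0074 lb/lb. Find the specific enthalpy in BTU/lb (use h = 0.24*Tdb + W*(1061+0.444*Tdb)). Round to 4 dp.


h = 0.24*58.3 + 0.0074*(1061+0.444*58.3) = 22.0350 BTU/lb

22.0350 BTU/lb


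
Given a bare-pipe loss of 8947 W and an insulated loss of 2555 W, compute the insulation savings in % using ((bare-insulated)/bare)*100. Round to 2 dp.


Savings = ((8947-2555)/8947)*100 = 71.44 %

71.44 %


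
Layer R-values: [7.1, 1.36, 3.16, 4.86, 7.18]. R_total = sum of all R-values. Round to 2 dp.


R_total = 7.1 + 1.36 + 3.16 + 4.86 + 7.18 = 23.66

23.66


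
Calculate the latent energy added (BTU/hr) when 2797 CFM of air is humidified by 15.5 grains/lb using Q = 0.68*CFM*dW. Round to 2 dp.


Q = 0.68 * 2797 * 15.5 = 29480.38 BTU/hr

29480.38 BTU/hr


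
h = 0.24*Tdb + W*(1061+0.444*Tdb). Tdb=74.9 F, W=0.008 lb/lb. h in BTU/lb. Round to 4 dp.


h = 0.24*74.9 + 0.008*(1061+0.444*74.9) = 26.7300 BTU/lb

26.7300 BTU/lb


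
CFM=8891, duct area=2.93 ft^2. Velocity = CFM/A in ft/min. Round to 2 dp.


V = 8891 / 2.93 = 3034.47 ft/min

3034.47 ft/min


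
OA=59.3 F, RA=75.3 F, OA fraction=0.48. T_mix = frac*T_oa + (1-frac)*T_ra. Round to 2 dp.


T_mix = 0.48*59.3 + 0.52*75.3 = 67.62 F

67.62 F


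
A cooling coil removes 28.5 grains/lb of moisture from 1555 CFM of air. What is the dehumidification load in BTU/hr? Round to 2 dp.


Q = 0.68 * 1555 * 28.5 = 30135.90 BTU/hr

30135.90 BTU/hr


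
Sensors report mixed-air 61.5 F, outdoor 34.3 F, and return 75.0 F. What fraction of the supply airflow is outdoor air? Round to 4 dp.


frac = (61.5 - 75.0) / (34.3 - 75.0) = 0.3317

0.3317


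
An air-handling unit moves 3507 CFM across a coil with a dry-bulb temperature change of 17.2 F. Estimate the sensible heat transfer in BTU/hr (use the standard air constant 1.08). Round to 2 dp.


Q = 1.08 * 3507 * 17.2 = 65146.03 BTU/hr

65146.03 BTU/hr


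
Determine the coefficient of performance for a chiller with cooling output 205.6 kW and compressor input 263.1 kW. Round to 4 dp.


COP = 205.6 / 263.1 = 0.7815

0.7815


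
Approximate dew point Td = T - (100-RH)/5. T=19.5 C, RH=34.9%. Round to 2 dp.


Td = 19.5 - (100-34.9)/5 = 6.48 C

6.48 C


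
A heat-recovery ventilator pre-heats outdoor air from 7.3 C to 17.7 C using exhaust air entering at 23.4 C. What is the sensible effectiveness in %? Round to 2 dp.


eff = (17.7-7.3)/(23.4-7.3)*100 = 64.60 %

64.60 %


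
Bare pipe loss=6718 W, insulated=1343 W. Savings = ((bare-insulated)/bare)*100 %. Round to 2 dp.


Savings = ((6718-1343)/6718)*100 = 80.01 %

80.01 %


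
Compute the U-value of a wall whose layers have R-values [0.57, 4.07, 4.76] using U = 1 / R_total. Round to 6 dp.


R_total = 0.57 + 4.07 + 4.76 = 9.40
U = 1/9.40 = 0.106383

0.106383


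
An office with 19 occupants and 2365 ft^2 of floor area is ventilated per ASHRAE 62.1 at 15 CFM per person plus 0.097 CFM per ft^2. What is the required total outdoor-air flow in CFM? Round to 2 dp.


Total = 19*15 + 2365*0.097 = 514.41 CFM

514.41 CFM


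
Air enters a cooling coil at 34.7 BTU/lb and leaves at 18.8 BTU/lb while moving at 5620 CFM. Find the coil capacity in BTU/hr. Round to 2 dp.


Q = 4.5 * 5620 * (34.7 - 18.8) = 402111.00 BTU/hr

402111.00 BTU/hr


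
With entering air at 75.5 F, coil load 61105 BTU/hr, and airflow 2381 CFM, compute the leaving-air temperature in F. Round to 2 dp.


dT = 61105/(1.08*2381) = 23.7626
T_leave = 75.5 - 23.7626 = 51.74 F

51.74 F


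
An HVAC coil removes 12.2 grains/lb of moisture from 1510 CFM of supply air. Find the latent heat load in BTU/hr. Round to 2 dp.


Q = 0.68 * 1510 * 12.2 = 12526.96 BTU/hr

12526.96 BTU/hr


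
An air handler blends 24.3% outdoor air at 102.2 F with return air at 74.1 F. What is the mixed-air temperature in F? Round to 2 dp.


T_mix = 74.1 + (24.3/100)*(102.2-74.1) = 80.93 F

80.93 F


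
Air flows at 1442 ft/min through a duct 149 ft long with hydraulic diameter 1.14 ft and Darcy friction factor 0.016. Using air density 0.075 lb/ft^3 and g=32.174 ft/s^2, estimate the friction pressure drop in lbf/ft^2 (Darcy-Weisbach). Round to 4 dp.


v_fps = 1442/60 = 24.0333 ft/s
dp = 0.016*(149/1.14)*0.075*24.0333^2/(2*32.174) = 1.4078 lbf/ft^2

1.4078 lbf/ft^2


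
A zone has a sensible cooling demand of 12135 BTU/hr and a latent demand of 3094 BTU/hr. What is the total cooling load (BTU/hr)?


Qt = 12135 + 3094 = 15229 BTU/hr

15229 BTU/hr


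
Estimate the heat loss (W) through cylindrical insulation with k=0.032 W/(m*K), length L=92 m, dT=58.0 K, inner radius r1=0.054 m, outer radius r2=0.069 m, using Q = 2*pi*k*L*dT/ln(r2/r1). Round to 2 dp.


Q = 2*pi*0.032*92*58.0/ln(0.069/0.054) = 4376.86 W

4376.86 W


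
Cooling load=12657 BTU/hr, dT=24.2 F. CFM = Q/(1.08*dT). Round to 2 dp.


CFM = 12657 / (1.08 * 24.2) = 484.27

484.27 CFM


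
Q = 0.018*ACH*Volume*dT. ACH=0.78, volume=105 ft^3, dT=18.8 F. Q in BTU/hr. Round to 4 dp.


Q = 0.018 * 0.78 * 105 * 18.8 = 27.7150 BTU/hr

27.7150 BTU/hr


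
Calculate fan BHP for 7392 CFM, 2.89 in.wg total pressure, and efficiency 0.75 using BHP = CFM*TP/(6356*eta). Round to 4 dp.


BHP = 7392 * 2.89 / (6356 * 0.75) = 4.4814 hp

4.4814 hp


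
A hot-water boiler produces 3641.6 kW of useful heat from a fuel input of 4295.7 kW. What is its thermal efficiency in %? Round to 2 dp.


eta = (3641.6/4295.7)*100 = 84.77 %

84.77 %


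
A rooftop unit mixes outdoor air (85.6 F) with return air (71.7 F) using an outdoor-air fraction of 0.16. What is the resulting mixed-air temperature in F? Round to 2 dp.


T_mix = 0.16*85.6 + 0.84*71.7 = 73.92 F

73.92 F


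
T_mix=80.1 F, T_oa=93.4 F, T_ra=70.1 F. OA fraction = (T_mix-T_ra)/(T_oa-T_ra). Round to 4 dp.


frac = (80.1 - 70.1) / (93.4 - 70.1) = 0.4292

0.4292


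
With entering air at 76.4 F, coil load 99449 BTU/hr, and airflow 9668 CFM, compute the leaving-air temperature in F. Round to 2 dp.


dT = 99449/(1.08*9668) = 9.5245
T_leave = 76.4 - 9.5245 = 66.88 F

66.88 F


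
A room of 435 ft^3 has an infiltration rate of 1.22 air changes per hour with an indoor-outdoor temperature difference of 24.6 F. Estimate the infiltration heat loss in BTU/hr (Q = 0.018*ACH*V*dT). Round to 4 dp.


Q = 0.018 * 1.22 * 435 * 24.6 = 234.9940 BTU/hr

234.9940 BTU/hr


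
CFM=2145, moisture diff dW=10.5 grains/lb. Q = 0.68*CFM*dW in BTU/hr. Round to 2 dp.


Q = 0.68 * 2145 * 10.5 = 15315.30 BTU/hr

15315.30 BTU/hr


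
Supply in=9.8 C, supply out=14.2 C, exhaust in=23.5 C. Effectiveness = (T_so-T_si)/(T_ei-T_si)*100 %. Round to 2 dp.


eff = (14.2-9.8)/(23.5-9.8)*100 = 32.12 %

32.12 %


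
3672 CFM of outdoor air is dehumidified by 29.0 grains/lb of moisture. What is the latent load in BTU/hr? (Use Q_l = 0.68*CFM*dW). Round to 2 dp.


Q = 0.68 * 3672 * 29.0 = 72411.84 BTU/hr

72411.84 BTU/hr


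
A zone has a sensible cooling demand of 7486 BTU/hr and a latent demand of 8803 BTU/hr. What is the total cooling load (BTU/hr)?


Qt = 7486 + 8803 = 16289 BTU/hr

16289 BTU/hr


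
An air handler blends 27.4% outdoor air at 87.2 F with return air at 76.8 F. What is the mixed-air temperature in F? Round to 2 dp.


T_mix = 76.8 + (27.4/100)*(87.2-76.8) = 79.65 F

79.65 F


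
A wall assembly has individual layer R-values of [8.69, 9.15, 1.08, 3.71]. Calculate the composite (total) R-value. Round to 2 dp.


R_total = 8.69 + 9.15 + 1.08 + 3.71 = 22.63

22.63


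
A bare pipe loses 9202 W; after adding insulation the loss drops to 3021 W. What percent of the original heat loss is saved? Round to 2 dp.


Savings = ((9202-3021)/9202)*100 = 67.17 %

67.17 %


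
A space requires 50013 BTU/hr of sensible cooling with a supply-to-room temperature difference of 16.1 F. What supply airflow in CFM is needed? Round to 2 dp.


CFM = 50013 / (1.08 * 16.1) = 2876.29

2876.29 CFM


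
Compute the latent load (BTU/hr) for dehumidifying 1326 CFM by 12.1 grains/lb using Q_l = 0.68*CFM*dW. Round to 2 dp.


Q = 0.68 * 1326 * 12.1 = 10910.33 BTU/hr

10910.33 BTU/hr


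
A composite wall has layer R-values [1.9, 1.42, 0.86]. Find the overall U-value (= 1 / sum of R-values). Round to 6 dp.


R_total = 1.9 + 1.42 + 0.86 = 4.18
U = 1/4.18 = 0.239234

0.239234


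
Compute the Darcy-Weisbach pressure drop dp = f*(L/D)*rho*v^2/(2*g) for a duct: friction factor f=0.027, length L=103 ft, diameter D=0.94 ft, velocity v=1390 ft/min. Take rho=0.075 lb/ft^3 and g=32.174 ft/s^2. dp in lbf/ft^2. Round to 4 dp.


v_fps = 1390/60 = 23.1667 ft/s
dp = 0.027*(103/0.94)*0.075*23.1667^2/(2*32.174) = 1.8507 lbf/ft^2

1.8507 lbf/ft^2


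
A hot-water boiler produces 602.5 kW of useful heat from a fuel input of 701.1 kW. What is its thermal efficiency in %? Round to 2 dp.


eta = (602.5/701.1)*100 = 85.94 %

85.94 %


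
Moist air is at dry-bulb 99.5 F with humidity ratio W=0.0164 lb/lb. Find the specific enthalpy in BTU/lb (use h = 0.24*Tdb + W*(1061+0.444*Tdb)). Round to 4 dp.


h = 0.24*99.5 + 0.0164*(1061+0.444*99.5) = 42.0049 BTU/lb

42.0049 BTU/lb


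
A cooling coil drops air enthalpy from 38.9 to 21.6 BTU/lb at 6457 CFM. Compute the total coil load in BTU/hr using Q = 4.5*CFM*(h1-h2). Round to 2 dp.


Q = 4.5 * 6457 * (38.9 - 21.6) = 502677.45 BTU/hr

502677.45 BTU/hr


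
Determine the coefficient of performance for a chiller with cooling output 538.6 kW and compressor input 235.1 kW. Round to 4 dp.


COP = 538.6 / 235.1 = 2.2909

2.2909


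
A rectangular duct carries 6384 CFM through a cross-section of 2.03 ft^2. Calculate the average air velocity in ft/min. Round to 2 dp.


V = 6384 / 2.03 = 3144.83 ft/min

3144.83 ft/min


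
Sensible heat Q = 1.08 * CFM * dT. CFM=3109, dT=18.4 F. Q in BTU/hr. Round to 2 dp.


Q = 1.08 * 3109 * 18.4 = 61782.05 BTU/hr

61782.05 BTU/hr


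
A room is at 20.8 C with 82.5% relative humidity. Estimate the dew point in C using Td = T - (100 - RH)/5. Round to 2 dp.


Td = 20.8 - (100-82.5)/5 = 17.30 C

17.30 C


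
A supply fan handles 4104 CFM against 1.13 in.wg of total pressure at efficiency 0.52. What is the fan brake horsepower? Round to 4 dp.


BHP = 4104 * 1.13 / (6356 * 0.52) = 1.4031 hp

1.4031 hp


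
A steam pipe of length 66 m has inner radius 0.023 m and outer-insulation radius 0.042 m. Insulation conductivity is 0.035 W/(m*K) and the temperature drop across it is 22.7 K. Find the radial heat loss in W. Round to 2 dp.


Q = 2*pi*0.035*66*22.7/ln(0.042/0.023) = 547.14 W

547.14 W


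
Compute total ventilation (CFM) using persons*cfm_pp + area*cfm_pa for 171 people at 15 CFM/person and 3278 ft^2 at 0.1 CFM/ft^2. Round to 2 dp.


Total = 171*15 + 3278*0.1 = 2892.80 CFM

2892.80 CFM


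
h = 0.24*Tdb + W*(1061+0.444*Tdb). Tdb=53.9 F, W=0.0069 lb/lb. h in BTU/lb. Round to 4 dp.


h = 0.24*53.9 + 0.0069*(1061+0.444*53.9) = 20.4220 BTU/lb

20.4220 BTU/lb


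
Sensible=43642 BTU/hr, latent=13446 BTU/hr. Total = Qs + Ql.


Qt = 43642 + 13446 = 57088 BTU/hr

57088 BTU/hr


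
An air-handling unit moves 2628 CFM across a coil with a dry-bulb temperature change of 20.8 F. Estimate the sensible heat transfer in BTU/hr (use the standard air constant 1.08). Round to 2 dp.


Q = 1.08 * 2628 * 20.8 = 59035.39 BTU/hr

59035.39 BTU/hr


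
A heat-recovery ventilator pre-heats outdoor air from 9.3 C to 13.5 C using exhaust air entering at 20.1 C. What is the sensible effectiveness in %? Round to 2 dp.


eff = (13.5-9.3)/(20.1-9.3)*100 = 38.89 %

38.89 %


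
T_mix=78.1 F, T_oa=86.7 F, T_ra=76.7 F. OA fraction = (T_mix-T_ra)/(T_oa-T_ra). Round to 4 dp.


frac = (78.1 - 76.7) / (86.7 - 76.7) = 0.1400

0.1400


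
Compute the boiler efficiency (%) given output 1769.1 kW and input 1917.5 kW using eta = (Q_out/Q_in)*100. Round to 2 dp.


eta = (1769.1/1917.5)*100 = 92.26 %

92.26 %


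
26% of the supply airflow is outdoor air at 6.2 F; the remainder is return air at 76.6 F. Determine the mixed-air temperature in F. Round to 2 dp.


T_mix = 0.26*6.2 + 0.74*76.6 = 58.30 F

58.30 F


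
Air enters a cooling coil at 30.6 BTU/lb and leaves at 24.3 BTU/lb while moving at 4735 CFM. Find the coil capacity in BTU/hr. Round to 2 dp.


Q = 4.5 * 4735 * (30.6 - 24.3) = 134237.25 BTU/hr

134237.25 BTU/hr


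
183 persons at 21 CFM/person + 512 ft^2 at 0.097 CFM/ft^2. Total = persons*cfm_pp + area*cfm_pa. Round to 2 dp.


Total = 183*21 + 512*0.097 = 3892.66 CFM

3892.66 CFM


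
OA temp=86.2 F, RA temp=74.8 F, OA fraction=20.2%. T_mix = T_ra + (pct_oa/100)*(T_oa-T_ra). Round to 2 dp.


T_mix = 74.8 + (20.2/100)*(86.2-74.8) = 77.10 F

77.10 F


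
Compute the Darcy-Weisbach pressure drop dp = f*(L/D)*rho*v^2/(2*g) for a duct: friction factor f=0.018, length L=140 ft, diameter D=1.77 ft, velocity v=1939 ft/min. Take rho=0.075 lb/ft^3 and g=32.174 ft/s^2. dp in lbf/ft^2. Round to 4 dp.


v_fps = 1939/60 = 32.3167 ft/s
dp = 0.018*(140/1.77)*0.075*32.3167^2/(2*32.174) = 1.7330 lbf/ft^2

1.7330 lbf/ft^2


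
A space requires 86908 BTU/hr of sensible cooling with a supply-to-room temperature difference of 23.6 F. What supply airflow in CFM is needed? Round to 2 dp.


CFM = 86908 / (1.08 * 23.6) = 3409.76

3409.76 CFM


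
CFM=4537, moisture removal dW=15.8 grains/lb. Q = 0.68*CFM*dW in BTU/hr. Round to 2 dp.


Q = 0.68 * 4537 * 15.8 = 48745.53 BTU/hr

48745.53 BTU/hr


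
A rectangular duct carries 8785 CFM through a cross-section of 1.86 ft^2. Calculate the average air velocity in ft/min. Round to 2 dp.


V = 8785 / 1.86 = 4723.12 ft/min

4723.12 ft/min


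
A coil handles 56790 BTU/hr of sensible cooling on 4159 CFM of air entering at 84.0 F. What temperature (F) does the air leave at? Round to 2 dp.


dT = 56790/(1.08*4159) = 12.6433
T_leave = 84.0 - 12.6433 = 71.36 F

71.36 F


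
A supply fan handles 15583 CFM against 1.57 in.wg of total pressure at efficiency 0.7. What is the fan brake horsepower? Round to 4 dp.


BHP = 15583 * 1.57 / (6356 * 0.7) = 5.4988 hp

5.4988 hp


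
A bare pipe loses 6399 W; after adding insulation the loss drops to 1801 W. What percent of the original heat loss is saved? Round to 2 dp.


Savings = ((6399-1801)/6399)*100 = 71.85 %

71.85 %


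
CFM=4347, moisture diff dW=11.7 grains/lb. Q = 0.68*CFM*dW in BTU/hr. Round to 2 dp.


Q = 0.68 * 4347 * 11.7 = 34584.73 BTU/hr

34584.73 BTU/hr


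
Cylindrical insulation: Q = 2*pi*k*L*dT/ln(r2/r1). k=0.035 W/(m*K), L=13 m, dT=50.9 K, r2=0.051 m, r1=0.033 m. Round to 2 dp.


Q = 2*pi*0.035*13*50.9/ln(0.051/0.033) = 334.27 W

334.27 W


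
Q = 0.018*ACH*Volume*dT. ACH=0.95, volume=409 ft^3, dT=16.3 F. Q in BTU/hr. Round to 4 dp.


Q = 0.018 * 0.95 * 409 * 16.3 = 114.0006 BTU/hr

114.0006 BTU/hr


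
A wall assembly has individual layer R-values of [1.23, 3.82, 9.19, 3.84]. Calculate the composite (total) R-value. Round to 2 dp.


R_total = 1.23 + 3.82 + 9.19 + 3.84 = 18.08

18.08


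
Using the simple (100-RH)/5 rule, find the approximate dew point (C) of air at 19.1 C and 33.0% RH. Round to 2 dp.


Td = 19.1 - (100-33.0)/5 = 5.70 C

5.70 C


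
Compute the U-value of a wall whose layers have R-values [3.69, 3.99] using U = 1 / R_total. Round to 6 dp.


R_total = 3.69 + 3.99 = 7.68
U = 1/7.68 = 0.130208

0.130208


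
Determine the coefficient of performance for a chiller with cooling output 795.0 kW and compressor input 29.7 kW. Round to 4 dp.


COP = 795.0 / 29.7 = 26.7677

26.7677


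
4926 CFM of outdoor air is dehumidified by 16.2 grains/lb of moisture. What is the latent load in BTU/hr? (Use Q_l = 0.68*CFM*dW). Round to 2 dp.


Q = 0.68 * 4926 * 16.2 = 54264.82 BTU/hr

54264.82 BTU/hr


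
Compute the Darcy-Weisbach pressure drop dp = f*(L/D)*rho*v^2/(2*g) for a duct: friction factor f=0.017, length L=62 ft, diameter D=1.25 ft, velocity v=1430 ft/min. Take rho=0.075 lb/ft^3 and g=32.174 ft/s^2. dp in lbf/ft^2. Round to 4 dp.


v_fps = 1430/60 = 23.8333 ft/s
dp = 0.017*(62/1.25)*0.075*23.8333^2/(2*32.174) = 0.5582 lbf/ft^2

0.5582 lbf/ft^2


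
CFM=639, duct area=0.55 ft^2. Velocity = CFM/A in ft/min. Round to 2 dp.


V = 639 / 0.55 = 1161.82 ft/min

1161.82 ft/min


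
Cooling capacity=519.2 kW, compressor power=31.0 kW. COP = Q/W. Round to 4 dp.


COP = 519.2 / 31.0 = 16.7484

16.7484


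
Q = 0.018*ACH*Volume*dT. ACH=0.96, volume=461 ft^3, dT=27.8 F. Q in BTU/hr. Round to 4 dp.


Q = 0.018 * 0.96 * 461 * 27.8 = 221.4570 BTU/hr

221.4570 BTU/hr


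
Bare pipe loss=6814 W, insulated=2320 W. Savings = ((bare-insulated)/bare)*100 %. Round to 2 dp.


Savings = ((6814-2320)/6814)*100 = 65.95 %

65.95 %


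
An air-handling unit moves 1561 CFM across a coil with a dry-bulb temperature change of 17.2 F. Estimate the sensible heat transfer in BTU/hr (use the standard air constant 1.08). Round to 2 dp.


Q = 1.08 * 1561 * 17.2 = 28997.14 BTU/hr

28997.14 BTU/hr


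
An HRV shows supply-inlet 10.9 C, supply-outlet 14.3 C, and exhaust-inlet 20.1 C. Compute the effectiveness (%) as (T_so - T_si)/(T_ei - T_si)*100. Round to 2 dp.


eff = (14.3-10.9)/(20.1-10.9)*100 = 36.96 %

36.96 %


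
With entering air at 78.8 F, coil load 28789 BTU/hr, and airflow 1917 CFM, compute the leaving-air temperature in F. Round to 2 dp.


dT = 28789/(1.08*1917) = 13.9053
T_leave = 78.8 - 13.9053 = 64.89 F

64.89 F


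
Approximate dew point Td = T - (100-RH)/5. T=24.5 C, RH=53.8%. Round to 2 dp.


Td = 24.5 - (100-53.8)/5 = 15.26 C

15.26 C


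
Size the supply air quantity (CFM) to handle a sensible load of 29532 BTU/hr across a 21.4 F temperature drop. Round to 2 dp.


CFM = 29532 / (1.08 * 21.4) = 1277.78

1277.78 CFM


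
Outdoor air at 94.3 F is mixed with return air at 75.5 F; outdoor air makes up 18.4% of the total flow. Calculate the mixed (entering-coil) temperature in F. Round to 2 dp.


T_mix = 75.5 + (18.4/100)*(94.3-75.5) = 78.96 F

78.96 F


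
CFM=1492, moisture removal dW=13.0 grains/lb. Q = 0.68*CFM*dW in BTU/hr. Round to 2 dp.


Q = 0.68 * 1492 * 13.0 = 13189.28 BTU/hr

13189.28 BTU/hr


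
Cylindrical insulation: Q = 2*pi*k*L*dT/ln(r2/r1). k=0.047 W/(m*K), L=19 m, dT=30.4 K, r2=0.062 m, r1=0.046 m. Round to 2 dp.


Q = 2*pi*0.047*19*30.4/ln(0.062/0.046) = 571.44 W

571.44 W


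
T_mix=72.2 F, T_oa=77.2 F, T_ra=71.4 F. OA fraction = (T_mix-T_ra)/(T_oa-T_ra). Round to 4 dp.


frac = (72.2 - 71.4) / (77.2 - 71.4) = 0.1379

0.1379


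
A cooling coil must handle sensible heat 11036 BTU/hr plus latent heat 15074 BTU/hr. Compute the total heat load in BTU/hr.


Qt = 11036 + 15074 = 26110 BTU/hr

26110 BTU/hr
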